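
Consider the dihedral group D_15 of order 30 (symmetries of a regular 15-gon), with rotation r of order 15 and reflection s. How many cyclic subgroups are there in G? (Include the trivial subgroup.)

Group the elements of G by the cyclic subgroup they generate; each cyclic subgroup of order d accounts for φ(d) elements.
Cyclic subgroups by order — order 1: 1; order 2: 15; order 3: 1; order 5: 1; order 15: 1.
Total: 19.

19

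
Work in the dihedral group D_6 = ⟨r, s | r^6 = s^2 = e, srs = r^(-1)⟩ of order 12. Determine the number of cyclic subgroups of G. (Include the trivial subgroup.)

10

A cyclic subgroup of order d is generated by each of its φ(d) elements of order d, so the cyclic subgroups of order d number (#elements of order d)/φ(d).
Cyclic subgroups by order — order 1: 1; order 2: 7; order 3: 1; order 6: 1.
Total: 10.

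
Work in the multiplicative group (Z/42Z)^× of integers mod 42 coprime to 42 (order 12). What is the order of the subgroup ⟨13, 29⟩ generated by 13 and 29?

|⟨13⟩| = 2 and |⟨29⟩| = 2, so |H| is a multiple of lcm(2, 2) = 2 and divides |G| = 12.
Closing under the operation: H = {1, 13, 29, 41}, so |H| = 4.

4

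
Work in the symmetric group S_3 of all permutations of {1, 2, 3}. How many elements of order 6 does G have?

No element of G has order 6 (even though 6 | 6).

0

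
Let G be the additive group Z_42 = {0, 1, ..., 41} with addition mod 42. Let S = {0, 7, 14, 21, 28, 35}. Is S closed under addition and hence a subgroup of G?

Yes

|S| = 6 divides |G| = 42, consistent with Lagrange.
S contains the identity, every element's inverse is in S, and S is closed under +: it is a subgroup.
In fact S = ⟨35⟩.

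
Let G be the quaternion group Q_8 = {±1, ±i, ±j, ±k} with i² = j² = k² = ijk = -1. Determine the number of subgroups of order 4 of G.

|G| = 8 and 4 | 8, so subgroups of order 4 are possible by Lagrange.
The subgroups of order 4 are: {1, -1, i, -i}; {1, -1, j, -j}; {1, -1, k, -k}.
So G has 3 subgroups of order 4.

3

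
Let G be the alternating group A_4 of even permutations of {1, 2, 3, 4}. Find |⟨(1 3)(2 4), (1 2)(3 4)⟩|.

|⟨(1 3)(2 4)⟩| = 2 and |⟨(1 2)(3 4)⟩| = 2, so |H| is a multiple of lcm(2, 2) = 2 and divides |G| = 12.
Closing under the operation: H = {e, (1 2)(3 4), (1 3)(2 4), (1 4)(2 3)}, so |H| = 4.

4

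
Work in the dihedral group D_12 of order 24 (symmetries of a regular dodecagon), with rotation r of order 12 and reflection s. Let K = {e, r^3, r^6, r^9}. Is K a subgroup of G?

|K| = 4 divides |G| = 24, consistent with Lagrange.
K contains the identity, every element's inverse is in K, and K is closed under ·: it is a subgroup.
In fact K = ⟨r^9⟩.

Yes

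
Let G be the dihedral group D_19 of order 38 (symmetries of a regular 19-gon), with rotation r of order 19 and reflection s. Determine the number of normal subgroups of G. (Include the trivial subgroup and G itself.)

G has 22 subgroups. Checking conjugation-invariance by order — order 1: 1/1 normal; order 2: 0/19 normal; order 19: 1/1 normal; order 38: 1/1 normal.
Total normal subgroups: 3.

3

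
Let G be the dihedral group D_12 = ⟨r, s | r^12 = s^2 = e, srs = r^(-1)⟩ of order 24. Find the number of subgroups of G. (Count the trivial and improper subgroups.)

|G| = 24, so by Lagrange every subgroup order divides 24. Divisors: 1, 2, 3, 4, 6, 8, 12, 24.
Subgroups by order — order 1: 1; order 2: 13; order 3: 1; order 4: 7; order 6: 5; order 8: 3; order 12: 3; order 24: 1.
Total: 1 + 13 + 1 + 7 + 5 + 3 + 3 + 1 = 34.

34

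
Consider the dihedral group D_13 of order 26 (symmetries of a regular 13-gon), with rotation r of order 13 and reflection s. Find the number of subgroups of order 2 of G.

|G| = 26 and 2 | 26, so subgroups of order 2 are possible by Lagrange.
The subgroups of order 2 are: {e, r^10s}; {e, r^11s}; {e, r^12s}; {e, r^2s}; … (13 in all).
So G has 13 subgroups of order 2.

13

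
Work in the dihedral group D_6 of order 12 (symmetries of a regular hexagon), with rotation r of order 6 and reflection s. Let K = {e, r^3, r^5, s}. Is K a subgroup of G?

No

r^5 ∈ K but its inverse r ∉ K, so K is not a subgroup.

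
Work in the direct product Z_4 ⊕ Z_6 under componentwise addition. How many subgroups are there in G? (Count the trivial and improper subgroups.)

16

|G| = 24, so by Lagrange every subgroup order divides 24. Divisors: 1, 2, 3, 4, 6, 8, 12, 24.
Subgroups by order — order 1: 1; order 2: 3; order 3: 1; order 4: 3; order 6: 3; order 8: 1; order 12: 3; order 24: 1.
Total: 1 + 3 + 1 + 3 + 3 + 1 + 3 + 1 = 16.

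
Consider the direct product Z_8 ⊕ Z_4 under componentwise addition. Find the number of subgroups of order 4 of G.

|G| = 32 and 4 | 32, so subgroups of order 4 are possible by Lagrange.
The subgroups of order 4 are: {(0,0), (0,1), (0,2), (0,3)}; {(0,0), (0,2), (4,0), (4,2)}; {(0,0), (0,2), (4,1), (4,3)}; {(0,0), (2,0), (4,0), (6,0)}; … (7 in all).
So G has 7 subgroups of order 4.

7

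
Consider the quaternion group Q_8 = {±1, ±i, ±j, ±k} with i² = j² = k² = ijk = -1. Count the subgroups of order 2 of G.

|G| = 8 and 2 | 8, so subgroups of order 2 are possible by Lagrange.
The subgroups of order 2 are: {1, -1}.
So G has 1 subgroup of order 2.

1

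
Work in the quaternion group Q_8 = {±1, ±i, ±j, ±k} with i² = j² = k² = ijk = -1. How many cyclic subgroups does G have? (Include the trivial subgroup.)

5

Each element a generates a cyclic subgroup ⟨a⟩; distinct elements may generate the same one (a cyclic group of order d has φ(d) generators).
Cyclic subgroups by order — order 1: 1; order 2: 1; order 4: 3.
Total: 5.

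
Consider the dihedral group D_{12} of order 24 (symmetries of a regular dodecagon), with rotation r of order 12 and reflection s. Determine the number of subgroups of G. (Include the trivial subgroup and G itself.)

|G| = 24, so by Lagrange every subgroup order divides 24. Divisors: 1, 2, 3, 4, 6, 8, 12, 24.
Subgroups by order — order 1: 1; order 2: 13; order 3: 1; order 4: 7; order 6: 5; order 8: 3; order 12: 3; order 24: 1.
Total: 1 + 13 + 1 + 7 + 5 + 3 + 3 + 1 = 34.

34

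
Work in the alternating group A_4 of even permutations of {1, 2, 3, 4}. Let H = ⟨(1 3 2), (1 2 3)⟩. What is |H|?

|⟨(1 3 2)⟩| = 3 and |⟨(1 2 3)⟩| = 3, so |H| is a multiple of lcm(3, 3) = 3 and divides |G| = 12.
Closing under the operation: H = {e, (1 2 3), (1 3 2)}, so |H| = 3.

3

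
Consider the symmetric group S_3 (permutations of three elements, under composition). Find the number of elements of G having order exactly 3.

2

The elements of order 3 are: (1 2 3), (1 3 2).
That's 2.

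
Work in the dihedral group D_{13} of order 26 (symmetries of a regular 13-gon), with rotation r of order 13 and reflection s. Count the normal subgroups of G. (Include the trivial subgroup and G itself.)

G has 16 subgroups. Checking conjugation-invariance by order — order 1: 1/1 normal; order 2: 0/13 normal; order 13: 1/1 normal; order 26: 1/1 normal.
Total normal subgroups: 3.

3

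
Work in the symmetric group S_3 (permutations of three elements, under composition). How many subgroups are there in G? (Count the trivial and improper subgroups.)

|G| = 6, so by Lagrange every subgroup order divides 6. Divisors: 1, 2, 3, 6.
Subgroups by order — order 1: 1; order 2: 3; order 3: 1; order 6: 1.
Total: 1 + 3 + 1 + 1 = 6.

6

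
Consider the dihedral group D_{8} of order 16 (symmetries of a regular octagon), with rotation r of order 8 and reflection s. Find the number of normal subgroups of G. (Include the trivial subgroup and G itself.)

7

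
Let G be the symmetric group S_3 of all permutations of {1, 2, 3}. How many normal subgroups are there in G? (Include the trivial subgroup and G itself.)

3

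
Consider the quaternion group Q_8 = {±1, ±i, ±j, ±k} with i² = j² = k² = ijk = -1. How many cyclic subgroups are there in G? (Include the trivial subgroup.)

5

Each element a generates a cyclic subgroup ⟨a⟩; distinct elements may generate the same one (a cyclic group of order d has φ(d) generators).
Cyclic subgroups by order — order 1: 1; order 2: 1; order 4: 3.
Total: 5.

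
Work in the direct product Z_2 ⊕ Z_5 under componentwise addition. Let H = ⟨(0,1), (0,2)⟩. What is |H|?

5

|⟨(0,1)⟩| = 5 and |⟨(0,2)⟩| = 5, so |H| is a multiple of lcm(5, 5) = 5 and divides |G| = 10.
Closing under the operation: H = {(0,0), (0,1), (0,2), (0,3), (0,4)}, so |H| = 5.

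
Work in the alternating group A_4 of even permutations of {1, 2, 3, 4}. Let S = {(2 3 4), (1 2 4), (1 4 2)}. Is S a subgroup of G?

No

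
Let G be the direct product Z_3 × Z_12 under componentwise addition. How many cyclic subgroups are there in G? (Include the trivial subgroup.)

Group the elements of G by the cyclic subgroup they generate; each cyclic subgroup of order d accounts for φ(d) elements.
Cyclic subgroups by order — order 1: 1; order 2: 1; order 3: 4; order 4: 1; order 6: 4; order 12: 4.
Total: 15.

15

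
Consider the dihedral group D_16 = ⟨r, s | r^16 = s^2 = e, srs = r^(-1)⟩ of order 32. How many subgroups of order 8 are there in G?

5

|G| = 32 and 8 | 32, so subgroups of order 8 are possible by Lagrange.
The subgroups of order 8 are: {e, r^2, r^4, r^6, r^8, r^10, r^12, r^14}; {e, r^4, r^8, r^12, r^2s, r^6s, r^10s, r^14s}; {e, r^4, r^8, r^12, r^3s, r^7s, r^11s, r^15s}; {e, r^4, r^8, r^12, s, r^4s, r^8s, r^12s}; … (5 in all).
So G has 5 subgroups of order 8.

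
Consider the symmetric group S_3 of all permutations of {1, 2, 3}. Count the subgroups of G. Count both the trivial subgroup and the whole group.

|G| = 6, so by Lagrange every subgroup order divides 6. Divisors: 1, 2, 3, 6.
Subgroups by order — order 1: 1; order 2: 3; order 3: 1; order 6: 1.
Total: 1 + 3 + 1 + 1 = 6.

6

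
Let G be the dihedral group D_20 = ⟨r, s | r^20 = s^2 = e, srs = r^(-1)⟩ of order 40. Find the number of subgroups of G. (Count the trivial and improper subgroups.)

48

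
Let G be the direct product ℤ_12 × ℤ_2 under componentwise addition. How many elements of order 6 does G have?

An element (a,b) has order lcm(ord(a), ord(b)); count pairs with lcm equal to 6.
Enumerating gives 6 such elements.

6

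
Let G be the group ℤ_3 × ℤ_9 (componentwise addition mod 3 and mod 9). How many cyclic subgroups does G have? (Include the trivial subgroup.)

A cyclic subgroup of order d is generated by each of its φ(d) elements of order d, so the cyclic subgroups of order d number (#elements of order d)/φ(d).
Cyclic subgroups by order — order 1: 1; order 3: 4; order 9: 3.
Total: 8.

8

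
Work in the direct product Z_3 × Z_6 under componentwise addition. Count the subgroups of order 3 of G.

|G| = 18 and 3 | 18, so subgroups of order 3 are possible by Lagrange.
The subgroups of order 3 are: {(0,0), (0,2), (0,4)}; {(0,0), (1,0), (2,0)}; {(0,0), (1,2), (2,4)}; {(0,0), (1,4), (2,2)}.
So G has 4 subgroups of order 3.

4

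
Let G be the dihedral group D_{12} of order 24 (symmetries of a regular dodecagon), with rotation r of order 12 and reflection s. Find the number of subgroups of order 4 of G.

7

|G| = 24 and 4 | 24, so subgroups of order 4 are possible by Lagrange.
The subgroups of order 4 are: {e, r^6, r^4s, r^10s}; {e, r^6, r^5s, r^11s}; {e, r^6, r^2s, r^8s}; {e, r^3, r^6, r^9}; … (7 in all).
So G has 7 subgroups of order 4.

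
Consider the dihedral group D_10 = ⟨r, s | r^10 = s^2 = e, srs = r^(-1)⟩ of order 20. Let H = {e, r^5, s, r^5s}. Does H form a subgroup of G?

Yes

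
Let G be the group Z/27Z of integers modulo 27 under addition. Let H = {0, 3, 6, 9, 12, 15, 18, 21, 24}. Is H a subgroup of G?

|H| = 9 divides |G| = 27, consistent with Lagrange.
H contains the identity, every element's inverse is in H, and H is closed under +: it is a subgroup.
In fact H = ⟨3⟩.

Yes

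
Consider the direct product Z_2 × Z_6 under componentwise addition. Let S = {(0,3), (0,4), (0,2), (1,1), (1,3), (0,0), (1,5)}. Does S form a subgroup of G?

|S| = 7 does not divide |G| = 12, so by Lagrange S is not a subgroup.

No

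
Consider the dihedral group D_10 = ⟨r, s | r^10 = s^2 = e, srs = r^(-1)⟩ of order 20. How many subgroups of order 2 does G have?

11

|G| = 20 and 2 | 20, so subgroups of order 2 are possible by Lagrange.
The subgroups of order 2 are: {e, r^2s}; {e, r^3s}; {e, r^4s}; {e, r^5}; … (11 in all).
So G has 11 subgroups of order 2.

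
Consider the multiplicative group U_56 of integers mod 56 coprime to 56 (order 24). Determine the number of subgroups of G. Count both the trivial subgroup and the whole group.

32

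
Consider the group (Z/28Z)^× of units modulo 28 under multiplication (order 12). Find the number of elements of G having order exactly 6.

The elements of order 6 are: 3, 5, 11, 17, 19, 23.
That's 6.

6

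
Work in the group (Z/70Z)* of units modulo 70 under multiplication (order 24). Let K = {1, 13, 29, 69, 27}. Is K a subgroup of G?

No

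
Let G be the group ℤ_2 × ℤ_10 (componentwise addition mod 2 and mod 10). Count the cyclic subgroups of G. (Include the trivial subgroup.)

8

A cyclic subgroup of order d is generated by each of its φ(d) elements of order d, so the cyclic subgroups of order d number (#elements of order d)/φ(d).
Cyclic subgroups by order — order 1: 1; order 2: 3; order 5: 1; order 10: 3.
Total: 8.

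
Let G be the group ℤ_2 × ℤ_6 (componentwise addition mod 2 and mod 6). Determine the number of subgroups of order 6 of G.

3

|G| = 12 and 6 | 12, so subgroups of order 6 are possible by Lagrange.
The subgroups of order 6 are: {(0,0), (0,1), (0,2), (0,3), (0,4), (0,5)}; {(0,0), (0,2), (0,4), (1,0), (1,2), (1,4)}; {(0,0), (0,2), (0,4), (1,1), (1,3), (1,5)}.
So G has 3 subgroups of order 6.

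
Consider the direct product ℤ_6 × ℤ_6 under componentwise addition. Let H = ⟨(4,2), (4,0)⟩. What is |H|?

|⟨(4,2)⟩| = 3 and |⟨(4,0)⟩| = 3, so |H| is a multiple of lcm(3, 3) = 3 and divides |G| = 36.
Closing under the operation: H = {(0,0), (0,2), (0,4), (2,0), (2,2), (2,4), (4,0), (4,2), (4,4)}, so |H| = 9.

9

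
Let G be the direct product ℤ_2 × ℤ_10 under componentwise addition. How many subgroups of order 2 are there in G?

3

|G| = 20 and 2 | 20, so subgroups of order 2 are possible by Lagrange.
The subgroups of order 2 are: {(0,0), (0,5)}; {(0,0), (1,0)}; {(0,0), (1,5)}.
So G has 3 subgroups of order 2.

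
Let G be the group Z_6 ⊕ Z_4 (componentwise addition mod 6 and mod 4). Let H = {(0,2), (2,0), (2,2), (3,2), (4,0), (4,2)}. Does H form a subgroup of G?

The identity (0,0) ∉ H, so H is not a subgroup.

No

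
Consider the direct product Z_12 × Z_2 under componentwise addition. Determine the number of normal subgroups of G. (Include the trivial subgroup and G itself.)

16

G is abelian, so every subgroup is normal.
G has 16 subgroups in total, hence 16 normal subgroups.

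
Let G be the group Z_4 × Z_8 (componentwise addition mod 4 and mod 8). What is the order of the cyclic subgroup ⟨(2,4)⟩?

The order of (2,4) in Z_4 × Z_8 is lcm(ord(2) in Z_4, ord(4) in Z_8).
ord(2) = 2 and ord(4) = 2, so |⟨(2,4)⟩| = lcm(2, 2) = 2.

2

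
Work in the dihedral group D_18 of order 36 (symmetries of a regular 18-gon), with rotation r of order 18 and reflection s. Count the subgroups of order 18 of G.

|G| = 36 and 18 | 36, so subgroups of order 18 are possible by Lagrange.
The subgroups of order 18 are: {e, r, r^2, r^3, r^4, r^5, r^6, r^7, r^8, r^9, r^10, r^11, r^12, r^13, r^14, r^15, r^16, r^17}; {e, r^2, r^4, r^6, r^8, r^10, r^12, r^14, r^16, s, r^2s, r^4s, r^6s, r^8s, r^10s, r^12s, r^14s, r^16s}; {e, r^2, r^4, r^6, r^8, r^10, r^12, r^14, r^16, rs, r^3s, r^5s, r^7s, r^9s, r^11s, r^13s, r^15s, r^17s}.
So G has 3 subgroups of order 18.

3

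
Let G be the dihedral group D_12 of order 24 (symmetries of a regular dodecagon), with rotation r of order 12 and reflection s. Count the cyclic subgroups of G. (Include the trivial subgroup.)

18

Each element a generates a cyclic subgroup ⟨a⟩; distinct elements may generate the same one (a cyclic group of order d has φ(d) generators).
Cyclic subgroups by order — order 1: 1; order 2: 13; order 3: 1; order 4: 1; order 6: 1; order 12: 1.
Total: 18.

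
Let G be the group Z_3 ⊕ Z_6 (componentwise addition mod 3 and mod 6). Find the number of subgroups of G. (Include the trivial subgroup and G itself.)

12

|G| = 18, so by Lagrange every subgroup order divides 18. Divisors: 1, 2, 3, 6, 9, 18.
Subgroups by order — order 1: 1; order 2: 1; order 3: 4; order 6: 4; order 9: 1; order 18: 1.
Total: 1 + 1 + 4 + 4 + 1 + 1 = 12.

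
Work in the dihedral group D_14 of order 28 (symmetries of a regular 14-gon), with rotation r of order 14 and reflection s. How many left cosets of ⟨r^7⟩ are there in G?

|⟨r^7⟩| = 2 and |G| = 28.
By Lagrange, [G : H] = |G|/|H| = 28/2 = 14.

14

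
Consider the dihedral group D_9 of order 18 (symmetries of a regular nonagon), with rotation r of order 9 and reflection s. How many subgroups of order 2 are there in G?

9

|G| = 18 and 2 | 18, so subgroups of order 2 are possible by Lagrange.
The subgroups of order 2 are: {e, r^2s}; {e, r^3s}; {e, r^4s}; {e, r^5s}; … (9 in all).
So G has 9 subgroups of order 2.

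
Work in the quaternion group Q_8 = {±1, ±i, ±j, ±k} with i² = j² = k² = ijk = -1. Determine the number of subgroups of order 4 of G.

|G| = 8 and 4 | 8, so subgroups of order 4 are possible by Lagrange.
The subgroups of order 4 are: {1, -1, i, -i}; {1, -1, j, -j}; {1, -1, k, -k}.
So G has 3 subgroups of order 4.

3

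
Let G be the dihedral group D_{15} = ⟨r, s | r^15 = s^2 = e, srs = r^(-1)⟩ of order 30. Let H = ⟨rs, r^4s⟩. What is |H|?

|⟨rs⟩| = 2 and |⟨r^4s⟩| = 2, so |H| is a multiple of lcm(2, 2) = 2 and divides |G| = 30.
Closing under the operation: H = {e, r^3, r^6, r^9, r^12, rs, r^4s, r^7s, r^10s, r^13s}, so |H| = 10.

10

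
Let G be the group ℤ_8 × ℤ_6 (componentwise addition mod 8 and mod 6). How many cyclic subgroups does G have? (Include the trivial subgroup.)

Group the elements of G by the cyclic subgroup they generate; each cyclic subgroup of order d accounts for φ(d) elements.
Cyclic subgroups by order — order 1: 1; order 2: 3; order 3: 1; order 4: 2; order 6: 3; order 8: 2; order 12: 2; order 24: 2.
Total: 16.

16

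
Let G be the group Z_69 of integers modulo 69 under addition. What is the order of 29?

69

In Z_69, the order of an element a is n/gcd(a, n).
gcd(29, 69) = 1, so |⟨29⟩| = 69/1 = 69.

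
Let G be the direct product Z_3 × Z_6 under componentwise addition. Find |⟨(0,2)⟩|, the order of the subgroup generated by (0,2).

The order of (0,2) in Z_3 × Z_6 is lcm(ord(0) in Z_3, ord(2) in Z_6).
ord(0) = 1 and ord(2) = 3, so |⟨(0,2)⟩| = lcm(1, 3) = 3.

3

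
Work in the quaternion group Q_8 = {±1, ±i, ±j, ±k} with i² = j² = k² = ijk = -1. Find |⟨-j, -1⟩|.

4

|⟨-j⟩| = 4 and |⟨-1⟩| = 2, so |H| is a multiple of lcm(4, 2) = 4 and divides |G| = 8.
Closing under the operation: H = {1, -1, j, -j}, so |H| = 4.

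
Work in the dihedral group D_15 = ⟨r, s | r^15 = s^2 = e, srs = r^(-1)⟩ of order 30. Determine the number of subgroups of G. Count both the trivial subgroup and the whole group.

28

|G| = 30, so by Lagrange every subgroup order divides 30. Divisors: 1, 2, 3, 5, 6, 10, 15, 30.
Subgroups by order — order 1: 1; order 2: 15; order 3: 1; order 5: 1; order 6: 5; order 10: 3; order 15: 1; order 30: 1.
Total: 1 + 15 + 1 + 1 + 5 + 3 + 1 + 1 = 28.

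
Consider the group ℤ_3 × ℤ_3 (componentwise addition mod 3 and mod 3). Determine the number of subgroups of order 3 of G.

4

|G| = 9 and 3 | 9, so subgroups of order 3 are possible by Lagrange.
The subgroups of order 3 are: {(0,0), (0,1), (0,2)}; {(0,0), (1,0), (2,0)}; {(0,0), (1,1), (2,2)}; {(0,0), (1,2), (2,1)}.
So G has 4 subgroups of order 3.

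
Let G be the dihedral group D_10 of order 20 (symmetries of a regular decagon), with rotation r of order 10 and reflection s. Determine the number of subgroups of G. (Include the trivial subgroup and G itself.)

|G| = 20, so by Lagrange every subgroup order divides 20. Divisors: 1, 2, 4, 5, 10, 20.
Subgroups by order — order 1: 1; order 2: 11; order 4: 5; order 5: 1; order 10: 3; order 20: 1.
Total: 1 + 11 + 5 + 1 + 3 + 1 = 22.

22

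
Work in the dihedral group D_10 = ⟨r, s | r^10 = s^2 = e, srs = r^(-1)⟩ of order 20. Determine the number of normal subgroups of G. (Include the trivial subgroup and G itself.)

G has 22 subgroups. Checking conjugation-invariance by order — order 1: 1/1 normal; order 2: 1/11 normal; order 4: 0/5 normal; order 5: 1/1 normal; order 10: 3/3 normal; order 20: 1/1 normal.
Total normal subgroups: 7.

7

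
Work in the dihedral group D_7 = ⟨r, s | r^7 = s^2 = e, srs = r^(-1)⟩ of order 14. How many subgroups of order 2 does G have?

7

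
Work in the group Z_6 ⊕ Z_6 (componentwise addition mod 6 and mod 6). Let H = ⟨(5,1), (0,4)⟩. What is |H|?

18

|⟨(5,1)⟩| = 6 and |⟨(0,4)⟩| = 3, so |H| is a multiple of lcm(6, 3) = 6 and divides |G| = 36.
Closing under the operation: H = {(0,0), (0,2), (0,4), (1,1), (1,3), (1,5), (2,0), (2,2), (2,4), (3,1), (3,3), (3,5), (4,0), (4,2), (4,4), (5,1), (5,3), (5,5)}, so |H| = 18.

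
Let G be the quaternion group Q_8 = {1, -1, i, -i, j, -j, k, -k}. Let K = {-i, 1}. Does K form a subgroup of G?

No

-i ∈ K but its inverse i ∉ K, so K is not a subgroup.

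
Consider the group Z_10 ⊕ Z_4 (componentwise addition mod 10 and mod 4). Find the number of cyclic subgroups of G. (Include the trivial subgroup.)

12

Group the elements of G by the cyclic subgroup they generate; each cyclic subgroup of order d accounts for φ(d) elements.
Cyclic subgroups by order — order 1: 1; order 2: 3; order 4: 2; order 5: 1; order 10: 3; order 20: 2.
Total: 12.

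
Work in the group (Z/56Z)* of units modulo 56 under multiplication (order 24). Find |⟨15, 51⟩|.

12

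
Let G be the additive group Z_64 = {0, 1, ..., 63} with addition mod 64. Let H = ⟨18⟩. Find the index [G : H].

2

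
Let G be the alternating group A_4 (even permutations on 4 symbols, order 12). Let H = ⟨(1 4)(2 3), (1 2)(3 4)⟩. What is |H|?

4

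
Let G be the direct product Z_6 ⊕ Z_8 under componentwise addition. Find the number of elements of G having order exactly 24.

16

An element (a,b) has order lcm(ord(a), ord(b)); count pairs with lcm equal to 24.
Enumerating gives 16 such elements.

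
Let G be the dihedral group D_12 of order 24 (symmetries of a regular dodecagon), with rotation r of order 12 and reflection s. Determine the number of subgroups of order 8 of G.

3

|G| = 24 and 8 | 24, so subgroups of order 8 are possible by Lagrange.
The subgroups of order 8 are: {e, r^3, r^6, r^9, rs, r^4s, r^7s, r^10s}; {e, r^3, r^6, r^9, r^2s, r^5s, r^8s, r^11s}; {e, r^3, r^6, r^9, s, r^3s, r^6s, r^9s}.
So G has 3 subgroups of order 8.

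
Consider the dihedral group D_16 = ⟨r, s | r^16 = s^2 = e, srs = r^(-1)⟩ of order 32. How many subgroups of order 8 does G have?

5

|G| = 32 and 8 | 32, so subgroups of order 8 are possible by Lagrange.
The subgroups of order 8 are: {e, r^2, r^4, r^6, r^8, r^10, r^12, r^14}; {e, r^4, r^8, r^12, r^2s, r^6s, r^10s, r^14s}; {e, r^4, r^8, r^12, r^3s, r^7s, r^11s, r^15s}; {e, r^4, r^8, r^12, s, r^4s, r^8s, r^12s}; … (5 in all).
So G has 5 subgroups of order 8.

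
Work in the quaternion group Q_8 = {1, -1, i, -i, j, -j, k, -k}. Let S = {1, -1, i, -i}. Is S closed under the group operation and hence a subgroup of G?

|S| = 4 divides |G| = 8, consistent with Lagrange.
S contains the identity, every element's inverse is in S, and S is closed under ·: it is a subgroup.
In fact S = ⟨-i⟩.

Yes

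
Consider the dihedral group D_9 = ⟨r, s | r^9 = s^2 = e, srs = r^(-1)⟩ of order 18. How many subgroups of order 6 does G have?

3

|G| = 18 and 6 | 18, so subgroups of order 6 are possible by Lagrange.
The subgroups of order 6 are: {e, r^3, r^6, r^2s, r^5s, r^8s}; {e, r^3, r^6, s, r^3s, r^6s}; {e, r^3, r^6, rs, r^4s, r^7s}.
So G has 3 subgroups of order 6.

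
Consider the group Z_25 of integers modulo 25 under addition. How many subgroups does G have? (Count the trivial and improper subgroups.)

3

Subgroups of the cyclic group Z_25 correspond bijectively to divisors of 25.
Divisors of 25: 1, 5, 25.
So Z_25 has 3 subgroups.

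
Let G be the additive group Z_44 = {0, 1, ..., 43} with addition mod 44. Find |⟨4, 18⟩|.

|⟨4⟩| = 11 and |⟨18⟩| = 22, so |H| is a multiple of lcm(11, 22) = 22 and divides |G| = 44.
Closing under the operation: H = {0, 2, 4, 6, 8, 10, 12, 14, 16, 18, 20, 22, 24, 26, 28, 30, 32, 34, 36, 38, 40, 42}, so |H| = 22.

22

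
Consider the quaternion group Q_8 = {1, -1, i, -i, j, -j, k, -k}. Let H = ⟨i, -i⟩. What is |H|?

4

|⟨i⟩| = 4 and |⟨-i⟩| = 4, so |H| is a multiple of lcm(4, 4) = 4 and divides |G| = 8.
Closing under the operation: H = {1, -1, i, -i}, so |H| = 4.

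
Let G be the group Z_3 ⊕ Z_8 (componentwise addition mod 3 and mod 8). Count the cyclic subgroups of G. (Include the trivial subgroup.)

A cyclic subgroup of order d is generated by each of its φ(d) elements of order d, so the cyclic subgroups of order d number (#elements of order d)/φ(d).
Cyclic subgroups by order — order 1: 1; order 2: 1; order 3: 1; order 4: 1; order 6: 1; order 8: 1; order 12: 1; order 24: 1.
Total: 8.

8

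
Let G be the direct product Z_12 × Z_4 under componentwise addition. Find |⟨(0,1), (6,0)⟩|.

8

|⟨(0,1)⟩| = 4 and |⟨(6,0)⟩| = 2, so |H| is a multiple of lcm(4, 2) = 4 and divides |G| = 48.
Closing under the operation: H = {(0,0), (0,1), (0,2), (0,3), (6,0), (6,1), (6,2), (6,3)}, so |H| = 8.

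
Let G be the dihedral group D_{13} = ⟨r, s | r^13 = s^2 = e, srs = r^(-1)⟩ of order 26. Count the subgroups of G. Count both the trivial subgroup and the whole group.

16

|G| = 26, so by Lagrange every subgroup order divides 26. Divisors: 1, 2, 13, 26.
Subgroups by order — order 1: 1; order 2: 13; order 13: 1; order 26: 1.
Total: 1 + 13 + 1 + 1 = 16.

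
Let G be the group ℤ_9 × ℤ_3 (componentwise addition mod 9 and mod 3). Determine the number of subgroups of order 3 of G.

|G| = 27 and 3 | 27, so subgroups of order 3 are possible by Lagrange.
The subgroups of order 3 are: {(0,0), (0,1), (0,2)}; {(0,0), (3,0), (6,0)}; {(0,0), (3,1), (6,2)}; {(0,0), (3,2), (6,1)}.
So G has 4 subgroups of order 3.

4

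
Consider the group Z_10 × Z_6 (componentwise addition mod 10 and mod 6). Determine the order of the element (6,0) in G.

5

The order of (6,0) in Z_10 × Z_6 is lcm(ord(6) in Z_10, ord(0) in Z_6).
ord(6) = 5 and ord(0) = 1, so |⟨(6,0)⟩| = lcm(5, 1) = 5.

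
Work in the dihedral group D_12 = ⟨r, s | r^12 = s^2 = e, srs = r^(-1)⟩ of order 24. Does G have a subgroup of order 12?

12 | 24. A subgroup of order 12 is {e, r, r^2, r^3, r^4, r^5, r^6, r^7, r^8, r^9, r^10, r^11}.

Yes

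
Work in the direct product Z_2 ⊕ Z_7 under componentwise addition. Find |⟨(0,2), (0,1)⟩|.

|⟨(0,2)⟩| = 7 and |⟨(0,1)⟩| = 7, so |H| is a multiple of lcm(7, 7) = 7 and divides |G| = 14.
Closing under the operation: H = {(0,0), (0,1), (0,2), (0,3), (0,4), (0,5), (0,6)}, so |H| = 7.

7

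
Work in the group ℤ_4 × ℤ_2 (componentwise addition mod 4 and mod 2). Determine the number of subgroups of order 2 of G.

3

|G| = 8 and 2 | 8, so subgroups of order 2 are possible by Lagrange.
The subgroups of order 2 are: {(0,0), (0,1)}; {(0,0), (2,0)}; {(0,0), (2,1)}.
So G has 3 subgroups of order 2.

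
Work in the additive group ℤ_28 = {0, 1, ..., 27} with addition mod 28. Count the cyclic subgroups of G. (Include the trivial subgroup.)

A cyclic subgroup of order d is generated by each of its φ(d) elements of order d, so the cyclic subgroups of order d number (#elements of order d)/φ(d).
Cyclic subgroups by order — order 1: 1; order 2: 1; order 4: 1; order 7: 1; order 14: 1; order 28: 1.
Total: 6.

6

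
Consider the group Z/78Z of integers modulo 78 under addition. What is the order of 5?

78

In Z/78Z, the order of an element a is n/gcd(a, n).
gcd(5, 78) = 1, so |⟨5⟩| = 78/1 = 78.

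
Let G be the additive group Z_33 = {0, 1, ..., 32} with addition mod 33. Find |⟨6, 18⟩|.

11

|⟨6⟩| = 11 and |⟨18⟩| = 11, so |H| is a multiple of lcm(11, 11) = 11 and divides |G| = 33.
Closing under the operation: H = {0, 3, 6, 9, 12, 15, 18, 21, 24, 27, 30}, so |H| = 11.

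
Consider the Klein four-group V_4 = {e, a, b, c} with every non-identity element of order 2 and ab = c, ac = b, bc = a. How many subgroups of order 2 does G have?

3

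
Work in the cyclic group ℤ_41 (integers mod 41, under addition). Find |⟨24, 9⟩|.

41

|⟨24⟩| = 41 and |⟨9⟩| = 41, so |H| is a multiple of lcm(41, 41) = 41 and divides |G| = 41.
Closing {24, 9} under the group operation gives all of G, so |H| = 41.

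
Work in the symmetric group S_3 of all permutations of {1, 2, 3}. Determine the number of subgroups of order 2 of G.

|G| = 6 and 2 | 6, so subgroups of order 2 are possible by Lagrange.
The subgroups of order 2 are: {e, (1 2)}; {e, (1 3)}; {e, (2 3)}.
So G has 3 subgroups of order 2.

3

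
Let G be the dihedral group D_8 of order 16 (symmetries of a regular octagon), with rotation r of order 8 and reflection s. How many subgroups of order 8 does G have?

|G| = 16 and 8 | 16, so subgroups of order 8 are possible by Lagrange.
The subgroups of order 8 are: {e, r, r^2, r^3, r^4, r^5, r^6, r^7}; {e, r^2, r^4, r^6, s, r^2s, r^4s, r^6s}; {e, r^2, r^4, r^6, rs, r^3s, r^5s, r^7s}.
So G has 3 subgroups of order 8.

3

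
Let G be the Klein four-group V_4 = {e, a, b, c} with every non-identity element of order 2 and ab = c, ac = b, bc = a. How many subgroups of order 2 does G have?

3

|G| = 4 and 2 | 4, so subgroups of order 2 are possible by Lagrange.
The subgroups of order 2 are: {e, a}; {e, b}; {e, c}.
So G has 3 subgroups of order 2.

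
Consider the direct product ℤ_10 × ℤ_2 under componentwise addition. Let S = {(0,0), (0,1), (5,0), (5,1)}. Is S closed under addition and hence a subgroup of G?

|S| = 4 divides |G| = 20, consistent with Lagrange.
S contains the identity, every element's inverse is in S, and S is closed under +: it is a subgroup.

Yes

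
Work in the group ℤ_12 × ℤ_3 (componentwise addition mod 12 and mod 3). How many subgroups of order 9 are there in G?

|G| = 36 and 9 | 36, so subgroups of order 9 are possible by Lagrange.
The subgroups of order 9 are: {(0,0), (0,1), (0,2), (4,0), (4,1), (4,2), (8,0), (8,1), (8,2)}.
So G has 1 subgroup of order 9.

1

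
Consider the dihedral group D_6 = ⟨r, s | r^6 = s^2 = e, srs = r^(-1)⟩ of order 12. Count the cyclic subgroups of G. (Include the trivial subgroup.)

10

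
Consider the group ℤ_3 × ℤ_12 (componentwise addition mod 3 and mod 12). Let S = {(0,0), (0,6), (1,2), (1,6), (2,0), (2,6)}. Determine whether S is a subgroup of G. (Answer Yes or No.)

(1,2) ∈ S but its inverse (2,10) ∉ S, so S is not a subgroup.

No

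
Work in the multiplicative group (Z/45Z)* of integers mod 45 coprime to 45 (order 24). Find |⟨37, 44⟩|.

8

|⟨37⟩| = 4 and |⟨44⟩| = 2, so |H| is a multiple of lcm(4, 2) = 4 and divides |G| = 24.
Closing under the operation: H = {1, 8, 17, 19, 26, 28, 37, 44}, so |H| = 8.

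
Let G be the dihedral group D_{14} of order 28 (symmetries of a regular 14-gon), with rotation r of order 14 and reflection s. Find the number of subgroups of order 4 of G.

7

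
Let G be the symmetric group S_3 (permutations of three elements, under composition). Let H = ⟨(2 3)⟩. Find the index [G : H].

|⟨(2 3)⟩| = 2 and |G| = 6.
By Lagrange, [G : H] = |G|/|H| = 6/2 = 3.

3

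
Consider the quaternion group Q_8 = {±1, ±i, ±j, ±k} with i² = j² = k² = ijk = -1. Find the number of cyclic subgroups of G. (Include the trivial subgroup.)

5

A cyclic subgroup of order d is generated by each of its φ(d) elements of order d, so the cyclic subgroups of order d number (#elements of order d)/φ(d).
Cyclic subgroups by order — order 1: 1; order 2: 1; order 4: 3.
Total: 5.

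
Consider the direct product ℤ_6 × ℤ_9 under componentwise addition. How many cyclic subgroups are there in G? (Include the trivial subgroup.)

A cyclic subgroup of order d is generated by each of its φ(d) elements of order d, so the cyclic subgroups of order d number (#elements of order d)/φ(d).
Cyclic subgroups by order — order 1: 1; order 2: 1; order 3: 4; order 6: 4; order 9: 3; order 18: 3.
Total: 16.

16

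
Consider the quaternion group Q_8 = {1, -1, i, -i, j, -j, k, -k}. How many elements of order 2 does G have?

1

The elements of order 2 are: -1.
That's 1.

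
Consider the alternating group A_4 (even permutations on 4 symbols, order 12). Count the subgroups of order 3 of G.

4

|G| = 12 and 3 | 12, so subgroups of order 3 are possible by Lagrange.
The subgroups of order 3 are: {e, (1 2 3), (1 3 2)}; {e, (1 2 4), (1 4 2)}; {e, (1 3 4), (1 4 3)}; {e, (2 3 4), (2 4 3)}.
So G has 4 subgroups of order 3.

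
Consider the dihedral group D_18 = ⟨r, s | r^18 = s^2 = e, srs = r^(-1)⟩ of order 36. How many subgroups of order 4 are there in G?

9

|G| = 36 and 4 | 36, so subgroups of order 4 are possible by Lagrange.
The subgroups of order 4 are: {e, r^9, rs, r^10s}; {e, r^9, r^2s, r^11s}; {e, r^9, r^3s, r^12s}; {e, r^9, r^4s, r^13s}; … (9 in all).
So G has 9 subgroups of order 4.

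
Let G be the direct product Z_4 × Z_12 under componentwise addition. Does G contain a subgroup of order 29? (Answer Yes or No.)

29 does not divide |G| = 48, so by Lagrange no subgroup of order 29 exists.

No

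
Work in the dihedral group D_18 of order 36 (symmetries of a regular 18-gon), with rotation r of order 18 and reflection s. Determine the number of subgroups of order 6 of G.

7

|G| = 36 and 6 | 36, so subgroups of order 6 are possible by Lagrange.
The subgroups of order 6 are: {e, r^6, r^12, r^4s, r^10s, r^16s}; {e, r^6, r^12, r^5s, r^11s, r^17s}; {e, r^6, r^12, s, r^6s, r^12s}; {e, r^6, r^12, rs, r^7s, r^13s}; … (7 in all).
So G has 7 subgroups of order 6.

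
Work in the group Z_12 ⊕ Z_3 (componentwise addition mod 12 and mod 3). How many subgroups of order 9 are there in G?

1

|G| = 36 and 9 | 36, so subgroups of order 9 are possible by Lagrange.
The subgroups of order 9 are: {(0,0), (0,1), (0,2), (4,0), (4,1), (4,2), (8,0), (8,1), (8,2)}.
So G has 1 subgroup of order 9.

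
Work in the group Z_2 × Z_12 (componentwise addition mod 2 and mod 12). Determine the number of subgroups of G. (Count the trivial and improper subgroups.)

|G| = 24, so by Lagrange every subgroup order divides 24. Divisors: 1, 2, 3, 4, 6, 8, 12, 24.
Subgroups by order — order 1: 1; order 2: 3; order 3: 1; order 4: 3; order 6: 3; order 8: 1; order 12: 3; order 24: 1.
Total: 1 + 3 + 1 + 3 + 3 + 1 + 3 + 1 = 16.

16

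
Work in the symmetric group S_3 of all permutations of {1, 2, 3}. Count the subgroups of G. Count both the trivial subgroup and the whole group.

|G| = 6, so by Lagrange every subgroup order divides 6. Divisors: 1, 2, 3, 6.
Subgroups by order — order 1: 1; order 2: 3; order 3: 1; order 6: 1.
Total: 1 + 3 + 1 + 1 = 6.

6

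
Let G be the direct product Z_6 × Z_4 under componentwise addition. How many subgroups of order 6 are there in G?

3

|G| = 24 and 6 | 24, so subgroups of order 6 are possible by Lagrange.
The subgroups of order 6 are: {(0,0), (0,2), (2,0), (2,2), (4,0), (4,2)}; {(0,0), (1,0), (2,0), (3,0), (4,0), (5,0)}; {(0,0), (1,2), (2,0), (3,2), (4,0), (5,2)}.
So G has 3 subgroups of order 6.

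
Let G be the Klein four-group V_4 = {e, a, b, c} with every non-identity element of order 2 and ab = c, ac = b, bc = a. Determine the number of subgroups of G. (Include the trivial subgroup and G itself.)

5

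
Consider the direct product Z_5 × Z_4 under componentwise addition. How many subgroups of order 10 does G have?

|G| = 20 and 10 | 20, so subgroups of order 10 are possible by Lagrange.
The subgroups of order 10 are: {(0,0), (0,2), (1,0), (1,2), (2,0), (2,2), (3,0), (3,2), (4,0), (4,2)}.
So G has 1 subgroup of order 10.

1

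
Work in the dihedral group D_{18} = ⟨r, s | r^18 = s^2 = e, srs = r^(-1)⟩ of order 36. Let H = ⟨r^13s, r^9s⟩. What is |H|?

18

|⟨r^13s⟩| = 2 and |⟨r^9s⟩| = 2, so |H| is a multiple of lcm(2, 2) = 2 and divides |G| = 36.
Closing under the operation: H = {e, r^2, r^4, r^6, r^8, r^10, r^12, r^14, r^16, rs, r^3s, r^5s, r^7s, r^9s, r^11s, r^13s, r^15s, r^17s}, so |H| = 18.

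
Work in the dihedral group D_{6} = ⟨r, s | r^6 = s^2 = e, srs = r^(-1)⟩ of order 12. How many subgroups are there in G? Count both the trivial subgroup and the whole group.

16

|G| = 12, so by Lagrange every subgroup order divides 12. Divisors: 1, 2, 3, 4, 6, 12.
Subgroups by order — order 1: 1; order 2: 7; order 3: 1; order 4: 3; order 6: 3; order 12: 1.
Total: 1 + 7 + 1 + 3 + 3 + 1 = 16.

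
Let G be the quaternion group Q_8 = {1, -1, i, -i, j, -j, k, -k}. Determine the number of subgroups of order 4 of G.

|G| = 8 and 4 | 8, so subgroups of order 4 are possible by Lagrange.
The subgroups of order 4 are: {1, -1, i, -i}; {1, -1, j, -j}; {1, -1, k, -k}.
So G has 3 subgroups of order 4.

3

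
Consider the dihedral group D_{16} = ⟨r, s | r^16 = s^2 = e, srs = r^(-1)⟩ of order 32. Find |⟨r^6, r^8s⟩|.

16

|⟨r^6⟩| = 8 and |⟨r^8s⟩| = 2, so |H| is a multiple of lcm(8, 2) = 8 and divides |G| = 32.
Closing under the operation: H = {e, r^2, r^4, r^6, r^8, r^10, r^12, r^14, s, r^2s, r^4s, r^6s, r^8s, r^10s, r^12s, r^14s}, so |H| = 16.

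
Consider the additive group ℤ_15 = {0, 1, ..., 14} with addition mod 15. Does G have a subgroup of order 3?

Yes

3 | 15. A subgroup of order 3 is {0, 5, 10}.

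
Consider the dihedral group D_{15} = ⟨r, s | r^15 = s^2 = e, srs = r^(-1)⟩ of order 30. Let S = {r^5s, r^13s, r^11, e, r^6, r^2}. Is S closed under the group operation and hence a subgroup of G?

r^6 ∈ S but its inverse r^9 ∉ S, so S is not a subgroup.

No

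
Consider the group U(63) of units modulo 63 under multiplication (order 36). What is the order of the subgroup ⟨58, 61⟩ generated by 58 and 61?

18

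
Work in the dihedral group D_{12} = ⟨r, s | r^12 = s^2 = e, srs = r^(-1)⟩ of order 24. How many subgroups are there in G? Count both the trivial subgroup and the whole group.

34

|G| = 24, so by Lagrange every subgroup order divides 24. Divisors: 1, 2, 3, 4, 6, 8, 12, 24.
Subgroups by order — order 1: 1; order 2: 13; order 3: 1; order 4: 7; order 6: 5; order 8: 3; order 12: 3; order 24: 1.
Total: 1 + 13 + 1 + 7 + 5 + 3 + 3 + 1 = 34.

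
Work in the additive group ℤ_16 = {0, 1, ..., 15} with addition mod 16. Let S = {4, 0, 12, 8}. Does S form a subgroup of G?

|S| = 4 divides |G| = 16, consistent with Lagrange.
S contains the identity, every element's inverse is in S, and S is closed under +: it is a subgroup.
In fact S = ⟨4⟩.

Yes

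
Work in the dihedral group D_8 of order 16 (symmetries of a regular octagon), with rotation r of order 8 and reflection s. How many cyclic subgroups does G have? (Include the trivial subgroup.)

12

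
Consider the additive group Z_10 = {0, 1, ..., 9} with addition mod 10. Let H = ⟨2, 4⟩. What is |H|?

5

|⟨2⟩| = 5 and |⟨4⟩| = 5, so |H| is a multiple of lcm(5, 5) = 5 and divides |G| = 10.
Closing under the operation: H = {0, 2, 4, 6, 8}, so |H| = 5.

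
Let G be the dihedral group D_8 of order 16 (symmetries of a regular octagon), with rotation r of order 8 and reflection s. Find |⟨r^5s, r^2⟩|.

8

|⟨r^5s⟩| = 2 and |⟨r^2⟩| = 4, so |H| is a multiple of lcm(2, 4) = 4 and divides |G| = 16.
Closing under the operation: H = {e, r^2, r^4, r^6, rs, r^3s, r^5s, r^7s}, so |H| = 8.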